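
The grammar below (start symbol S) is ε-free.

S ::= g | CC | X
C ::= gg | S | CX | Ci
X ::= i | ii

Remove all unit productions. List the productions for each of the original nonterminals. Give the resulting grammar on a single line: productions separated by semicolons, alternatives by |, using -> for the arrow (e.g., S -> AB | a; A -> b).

Unit productions: C->S, S->X.
Unit pairs (A ⇒* B via units): (C,S), (C,X), (S,X).
S: inherits non-unit rules of {S, X} → CC | g | i | ii.
C: inherits non-unit rules of {C, S, X} → CC | CX | Ci | g | gg | i | ii.
X: inherits non-unit rules of {X} → i | ii.

S -> g | i | CC | ii; C -> g | i | CC | CX | Ci | gg | ii; X -> i | ii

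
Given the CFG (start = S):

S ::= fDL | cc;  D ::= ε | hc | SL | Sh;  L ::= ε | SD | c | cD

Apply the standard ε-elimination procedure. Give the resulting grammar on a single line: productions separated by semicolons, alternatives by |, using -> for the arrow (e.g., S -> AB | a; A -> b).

Nullable set: {D, L}.
S -> fDL: D, L nullable, giving f | fD | fDL | fL.
Drop D -> ε.
D -> SL: L nullable, giving S | SL.
Drop L -> ε.
L -> SD: D nullable, giving S | SD.
L -> cD: D nullable, giving c | cD.
Unchanged (no nullable symbols): S -> cc; D -> Sh; D -> hc; L -> c.

S -> f | cc | fD | fL | fDL; D -> S | SL | Sh | hc; L -> S | c | SD | cD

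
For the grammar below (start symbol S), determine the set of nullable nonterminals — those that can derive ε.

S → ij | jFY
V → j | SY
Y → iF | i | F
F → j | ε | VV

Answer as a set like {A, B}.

{F, Y}

Directly nullable (have an ε-rule): {F}.
Y is nullable via Y -> F (every symbol on the right is already known nullable).
Not nullable: S, V — each has a terminal in every rule's right-hand side or depends on a non-nullable symbol.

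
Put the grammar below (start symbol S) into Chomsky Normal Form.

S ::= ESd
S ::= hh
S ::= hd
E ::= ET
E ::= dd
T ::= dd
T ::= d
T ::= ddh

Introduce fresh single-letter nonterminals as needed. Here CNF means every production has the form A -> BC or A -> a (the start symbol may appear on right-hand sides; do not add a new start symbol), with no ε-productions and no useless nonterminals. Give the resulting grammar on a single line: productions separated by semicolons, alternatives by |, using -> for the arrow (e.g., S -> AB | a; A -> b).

S -> BA | BB | EC; A -> d; B -> h; C -> SA; D -> AB; E -> AA | ET; T -> d | AA | AD

No ε-productions.
No unit productions to eliminate.
TERM: introduce A -> d, B -> h and substitute in every rule of length ≥2.
BIN: S -> ESA becomes S -> EC, C -> SA; T -> AAB becomes T -> AD, D -> AB.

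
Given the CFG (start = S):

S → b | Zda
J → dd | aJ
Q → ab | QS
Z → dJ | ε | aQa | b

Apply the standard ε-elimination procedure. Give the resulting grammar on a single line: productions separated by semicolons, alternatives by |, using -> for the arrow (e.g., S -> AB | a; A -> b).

S -> b | da | Zda; J -> aJ | dd; Q -> QS | ab; Z -> b | dJ | aQa

Nullable set: {Z}.
S -> Zda: Z nullable, giving Zda | da.
Drop Z -> ε.
Unchanged (no nullable symbols): S -> b; J -> aJ; J -> dd; Q -> QS; Q -> ab; Z -> aQa; Z -> b; Z -> dJ.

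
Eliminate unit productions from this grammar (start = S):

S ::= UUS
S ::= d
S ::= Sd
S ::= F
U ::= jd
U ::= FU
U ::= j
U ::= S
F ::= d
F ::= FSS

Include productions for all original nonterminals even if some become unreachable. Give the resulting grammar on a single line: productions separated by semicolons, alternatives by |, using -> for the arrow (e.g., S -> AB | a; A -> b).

Unit productions: S->F, U->S.
Unit pairs (A ⇒* B via units): (S,F), (U,F), (U,S).
S: inherits non-unit rules of {F, S} → FSS | Sd | UUS | d.
F: inherits non-unit rules of {F} → FSS | d.
U: inherits non-unit rules of {F, S, U} → FSS | FU | Sd | UUS | d | j | jd.

S -> d | Sd | FSS | UUS; F -> d | FSS; U -> d | j | FU | Sd | jd | FSS | UUS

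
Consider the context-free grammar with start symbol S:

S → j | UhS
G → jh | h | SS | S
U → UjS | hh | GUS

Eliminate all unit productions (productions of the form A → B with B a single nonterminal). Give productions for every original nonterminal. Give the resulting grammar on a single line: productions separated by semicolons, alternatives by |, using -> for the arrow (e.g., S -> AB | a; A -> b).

S -> j | UhS; G -> h | j | SS | jh | UhS; U -> hh | GUS | UjS

Unit productions: G->S.
Unit pairs (A ⇒* B via units): (G,S).
S: inherits non-unit rules of {S} → UhS | j.
G: inherits non-unit rules of {G, S} → SS | UhS | h | j | jh.
U: inherits non-unit rules of {U} → GUS | UjS | hh.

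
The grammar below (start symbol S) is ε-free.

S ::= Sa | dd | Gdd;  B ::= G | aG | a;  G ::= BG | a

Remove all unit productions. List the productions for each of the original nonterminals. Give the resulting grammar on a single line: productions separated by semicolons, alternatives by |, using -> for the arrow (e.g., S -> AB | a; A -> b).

S -> Sa | dd | Gdd; B -> a | BG | aG; G -> a | BG

Unit productions: B->G.
Unit pairs (A ⇒* B via units): (B,G).
S: inherits non-unit rules of {S} → Gdd | Sa | dd.
B: inherits non-unit rules of {B, G} → BG | a | aG.
G: inherits non-unit rules of {G} → BG | a.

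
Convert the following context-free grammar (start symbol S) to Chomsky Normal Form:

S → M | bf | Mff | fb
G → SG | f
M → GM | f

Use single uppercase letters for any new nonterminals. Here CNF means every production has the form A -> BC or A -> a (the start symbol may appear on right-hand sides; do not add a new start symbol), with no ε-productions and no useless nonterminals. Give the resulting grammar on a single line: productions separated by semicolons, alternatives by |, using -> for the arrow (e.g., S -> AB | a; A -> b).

S -> f | AB | BA | GM | MC; A -> f; B -> b; C -> AA; G -> f | SG; M -> f | GM

No ε-productions.
After unit-elimination: S -> f | GM | bf | fb | Mff; G -> f | SG; M -> f | GM.
TERM: introduce B -> b, A -> f and substitute in every rule of length ≥2.
BIN: S -> MAA becomes S -> MC, C -> AA.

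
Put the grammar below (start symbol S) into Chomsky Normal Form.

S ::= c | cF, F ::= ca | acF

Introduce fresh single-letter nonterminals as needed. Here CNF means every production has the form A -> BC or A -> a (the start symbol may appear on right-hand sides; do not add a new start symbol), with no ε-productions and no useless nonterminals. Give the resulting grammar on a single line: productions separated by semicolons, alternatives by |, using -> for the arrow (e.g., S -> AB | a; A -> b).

S -> c | BF; A -> a; B -> c; C -> BF; F -> AC | BA

No ε-productions.
No unit productions to eliminate.
TERM: introduce A -> a, B -> c and substitute in every rule of length ≥2.
BIN: F -> ABF becomes F -> AC, C -> BF.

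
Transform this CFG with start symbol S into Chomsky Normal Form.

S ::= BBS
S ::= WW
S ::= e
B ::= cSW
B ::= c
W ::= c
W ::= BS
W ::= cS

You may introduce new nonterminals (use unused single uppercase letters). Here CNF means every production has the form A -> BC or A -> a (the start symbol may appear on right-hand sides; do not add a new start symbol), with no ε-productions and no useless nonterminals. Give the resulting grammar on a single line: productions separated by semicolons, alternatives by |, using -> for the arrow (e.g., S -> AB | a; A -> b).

S -> e | BD | WW; A -> c; B -> c | AC; C -> SW; D -> BS; W -> c | AS | BS

No ε-productions.
No unit productions to eliminate.
TERM: introduce A -> c and substitute in every rule of length ≥2.
BIN: B -> ASW becomes B -> AC, C -> SW; S -> BBS becomes S -> BD, D -> BS.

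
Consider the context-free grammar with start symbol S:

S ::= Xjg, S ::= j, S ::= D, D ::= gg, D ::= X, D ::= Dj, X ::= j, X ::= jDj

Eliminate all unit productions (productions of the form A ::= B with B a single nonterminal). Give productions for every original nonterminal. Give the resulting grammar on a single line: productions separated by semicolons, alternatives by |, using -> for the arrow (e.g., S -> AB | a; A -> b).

S -> j | Dj | gg | Xjg | jDj; D -> j | Dj | gg | jDj; X -> j | jDj

Unit productions: D->X, S->D.
Unit pairs (A ⇒* B via units): (D,X), (S,D), (S,X).
S: inherits non-unit rules of {D, S, X} → Dj | Xjg | gg | j | jDj.
D: inherits non-unit rules of {D, X} → Dj | gg | j | jDj.
X: inherits non-unit rules of {X} → j | jDj.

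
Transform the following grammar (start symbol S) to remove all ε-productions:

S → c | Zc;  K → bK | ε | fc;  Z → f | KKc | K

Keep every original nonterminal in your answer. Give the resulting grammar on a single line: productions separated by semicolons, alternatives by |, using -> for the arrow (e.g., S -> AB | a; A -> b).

S -> c | Zc; K -> b | bK | fc; Z -> K | c | f | Kc | KKc

Nullable set: {K, Z}.
S -> Zc: Z nullable, giving Zc | c.
Drop K -> ε.
K -> bK: K nullable, giving b | bK.
Z -> K: K nullable, giving K.
Z -> KKc: K, K nullable, giving KKc | Kc | c.
Unchanged (no nullable symbols): S -> c; K -> fc; Z -> f.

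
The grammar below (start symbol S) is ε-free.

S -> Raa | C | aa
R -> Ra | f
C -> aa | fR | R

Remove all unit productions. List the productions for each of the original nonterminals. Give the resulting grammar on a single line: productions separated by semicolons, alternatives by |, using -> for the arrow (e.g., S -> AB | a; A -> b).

Unit productions: C->R, S->C.
Unit pairs (A ⇒* B via units): (C,R), (S,C), (S,R).
S: inherits non-unit rules of {C, R, S} → Ra | Raa | aa | f | fR.
C: inherits non-unit rules of {C, R} → Ra | aa | f | fR.
R: inherits non-unit rules of {R} → Ra | f.

S -> f | Ra | aa | fR | Raa; C -> f | Ra | aa | fR; R -> f | Ra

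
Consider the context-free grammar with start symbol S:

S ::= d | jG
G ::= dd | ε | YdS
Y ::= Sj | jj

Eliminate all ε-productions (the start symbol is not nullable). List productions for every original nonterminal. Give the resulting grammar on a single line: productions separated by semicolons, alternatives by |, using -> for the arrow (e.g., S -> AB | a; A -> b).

Nullable set: {G}.
S -> jG: G nullable, giving j | jG.
Drop G -> ε.
Unchanged (no nullable symbols): S -> d; G -> YdS; G -> dd; Y -> Sj; Y -> jj.

S -> d | j | jG; G -> dd | YdS; Y -> Sj | jj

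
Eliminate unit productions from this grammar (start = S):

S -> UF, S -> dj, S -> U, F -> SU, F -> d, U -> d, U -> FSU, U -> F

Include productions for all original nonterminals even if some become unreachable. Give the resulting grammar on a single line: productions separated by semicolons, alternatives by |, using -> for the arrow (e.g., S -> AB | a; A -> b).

S -> d | SU | UF | dj | FSU; F -> d | SU; U -> d | SU | FSU

Unit productions: S->U, U->F.
Unit pairs (A ⇒* B via units): (S,F), (S,U), (U,F).
S: inherits non-unit rules of {F, S, U} → FSU | SU | UF | d | dj.
F: inherits non-unit rules of {F} → SU | d.
U: inherits non-unit rules of {F, U} → FSU | SU | d.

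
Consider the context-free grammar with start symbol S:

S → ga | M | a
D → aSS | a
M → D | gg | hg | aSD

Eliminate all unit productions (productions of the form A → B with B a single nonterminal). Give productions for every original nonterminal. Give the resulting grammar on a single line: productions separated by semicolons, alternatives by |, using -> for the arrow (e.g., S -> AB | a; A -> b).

Unit productions: M->D, S->M.
Unit pairs (A ⇒* B via units): (M,D), (S,D), (S,M).
S: inherits non-unit rules of {D, M, S} → a | aSD | aSS | ga | gg | hg.
D: inherits non-unit rules of {D} → a | aSS.
M: inherits non-unit rules of {D, M} → a | aSD | aSS | gg | hg.

S -> a | ga | gg | hg | aSD | aSS; D -> a | aSS; M -> a | gg | hg | aSD | aSS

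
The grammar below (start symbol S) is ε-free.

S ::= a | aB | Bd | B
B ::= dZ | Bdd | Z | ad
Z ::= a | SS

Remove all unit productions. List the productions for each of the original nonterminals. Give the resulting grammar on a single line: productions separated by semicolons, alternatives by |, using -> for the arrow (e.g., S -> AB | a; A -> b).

S -> a | Bd | SS | aB | ad | dZ | Bdd; B -> a | SS | ad | dZ | Bdd; Z -> a | SS

Unit productions: B->Z, S->B.
Unit pairs (A ⇒* B via units): (B,Z), (S,B), (S,Z).
S: inherits non-unit rules of {B, S, Z} → Bd | Bdd | SS | a | aB | ad | dZ.
B: inherits non-unit rules of {B, Z} → Bdd | SS | a | ad | dZ.
Z: inherits non-unit rules of {Z} → SS | a.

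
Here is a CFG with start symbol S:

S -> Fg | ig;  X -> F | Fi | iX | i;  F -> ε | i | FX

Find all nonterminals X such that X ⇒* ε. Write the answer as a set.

Directly nullable (have an ε-rule): {F}.
X is nullable via X -> F (every symbol on the right is already known nullable).
Not nullable: S — each has a terminal in every rule's right-hand side or depends on a non-nullable symbol.

{F, X}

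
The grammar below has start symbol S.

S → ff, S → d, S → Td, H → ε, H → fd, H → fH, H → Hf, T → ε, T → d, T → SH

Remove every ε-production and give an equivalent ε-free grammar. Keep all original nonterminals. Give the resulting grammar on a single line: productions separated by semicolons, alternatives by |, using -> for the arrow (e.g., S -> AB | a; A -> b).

Nullable set: {H, T}.
S -> Td: T nullable, giving Td | d.
Drop H -> ε.
H -> Hf: H nullable, giving Hf | f.
H -> fH: H nullable, giving f | fH.
Drop T -> ε.
T -> SH: H nullable, giving S | SH.
Unchanged (no nullable symbols): S -> d; S -> ff; H -> fd; T -> d.

S -> d | Td | ff; H -> f | Hf | fH | fd; T -> S | d | SH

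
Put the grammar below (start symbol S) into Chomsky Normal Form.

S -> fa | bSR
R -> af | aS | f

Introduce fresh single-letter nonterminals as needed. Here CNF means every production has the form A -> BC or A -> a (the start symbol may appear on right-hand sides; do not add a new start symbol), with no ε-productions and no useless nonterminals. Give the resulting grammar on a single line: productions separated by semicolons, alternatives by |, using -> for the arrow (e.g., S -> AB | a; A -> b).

S -> BA | CD; A -> a; B -> f; C -> b; D -> SR; R -> f | AB | AS

No ε-productions.
No unit productions to eliminate.
TERM: introduce A -> a, C -> b, B -> f and substitute in every rule of length ≥2.
BIN: S -> CSR becomes S -> CD, D -> SR.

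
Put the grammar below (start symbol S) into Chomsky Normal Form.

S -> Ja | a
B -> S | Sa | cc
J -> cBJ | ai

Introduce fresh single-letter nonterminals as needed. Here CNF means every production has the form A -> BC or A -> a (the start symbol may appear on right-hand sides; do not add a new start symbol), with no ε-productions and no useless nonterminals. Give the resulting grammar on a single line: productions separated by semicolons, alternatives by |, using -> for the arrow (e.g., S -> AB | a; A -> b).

S -> a | JA; A -> a; B -> a | CC | JA | SA; C -> c; D -> i; E -> BJ; J -> AD | CE

No ε-productions.
After unit-elimination: S -> a | Ja; B -> a | Ja | Sa | cc; J -> ai | cBJ.
TERM: introduce A -> a, C -> c, D -> i and substitute in every rule of length ≥2.
BIN: J -> CBJ becomes J -> CE, E -> BJ.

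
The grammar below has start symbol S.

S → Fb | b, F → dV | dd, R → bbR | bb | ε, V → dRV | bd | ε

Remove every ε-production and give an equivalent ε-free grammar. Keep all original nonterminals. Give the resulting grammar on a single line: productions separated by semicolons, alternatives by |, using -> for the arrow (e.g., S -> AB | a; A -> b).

Nullable set: {R, V}.
F -> dV: V nullable, giving d | dV.
Drop R -> ε.
R -> bbR: R nullable, giving bb | bbR.
Drop V -> ε.
V -> dRV: R, V nullable, giving d | dR | dRV | dV.
Unchanged (no nullable symbols): S -> Fb; S -> b; F -> dd; R -> bb; V -> bd.

S -> b | Fb; F -> d | dV | dd; R -> bb | bbR; V -> d | bd | dR | dV | dRV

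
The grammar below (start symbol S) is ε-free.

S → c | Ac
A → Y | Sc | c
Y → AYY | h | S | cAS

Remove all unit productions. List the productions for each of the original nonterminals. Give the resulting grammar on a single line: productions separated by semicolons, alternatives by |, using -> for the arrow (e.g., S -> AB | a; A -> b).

Unit productions: A->Y, Y->S.
Unit pairs (A ⇒* B via units): (A,S), (A,Y), (Y,S).
S: inherits non-unit rules of {S} → Ac | c.
A: inherits non-unit rules of {A, S, Y} → AYY | Ac | Sc | c | cAS | h.
Y: inherits non-unit rules of {S, Y} → AYY | Ac | c | cAS | h.

S -> c | Ac; A -> c | h | Ac | Sc | AYY | cAS; Y -> c | h | Ac | AYY | cAS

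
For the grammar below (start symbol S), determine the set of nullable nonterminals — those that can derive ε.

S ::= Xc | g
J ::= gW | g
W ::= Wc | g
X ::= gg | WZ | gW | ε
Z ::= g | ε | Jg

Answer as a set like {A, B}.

Directly nullable (have an ε-rule): {X, Z}.
Not nullable: J, S, W — each has a terminal in every rule's right-hand side or depends on a non-nullable symbol.

{X, Z}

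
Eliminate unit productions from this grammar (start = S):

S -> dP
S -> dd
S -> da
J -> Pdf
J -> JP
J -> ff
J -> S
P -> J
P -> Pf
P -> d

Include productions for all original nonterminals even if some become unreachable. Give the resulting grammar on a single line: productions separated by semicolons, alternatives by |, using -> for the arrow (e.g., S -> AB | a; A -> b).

Unit productions: J->S, P->J.
Unit pairs (A ⇒* B via units): (J,S), (P,J), (P,S).
S: inherits non-unit rules of {S} → dP | da | dd.
J: inherits non-unit rules of {J, S} → JP | Pdf | dP | da | dd | ff.
P: inherits non-unit rules of {J, P, S} → JP | Pdf | Pf | d | dP | da | dd | ff.

S -> dP | da | dd; J -> JP | dP | da | dd | ff | Pdf; P -> d | JP | Pf | dP | da | dd | ff | Pdf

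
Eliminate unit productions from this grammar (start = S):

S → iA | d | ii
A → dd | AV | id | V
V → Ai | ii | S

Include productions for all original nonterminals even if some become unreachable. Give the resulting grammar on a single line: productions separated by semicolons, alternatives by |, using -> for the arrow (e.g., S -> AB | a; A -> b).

S -> d | iA | ii; A -> d | AV | Ai | dd | iA | id | ii; V -> d | Ai | iA | ii

Unit productions: A->V, V->S.
Unit pairs (A ⇒* B via units): (A,S), (A,V), (V,S).
S: inherits non-unit rules of {S} → d | iA | ii.
A: inherits non-unit rules of {A, S, V} → AV | Ai | d | dd | iA | id | ii.
V: inherits non-unit rules of {S, V} → Ai | d | iA | ii.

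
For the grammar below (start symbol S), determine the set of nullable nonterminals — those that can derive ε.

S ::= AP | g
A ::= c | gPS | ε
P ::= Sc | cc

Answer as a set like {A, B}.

{A}

Directly nullable (have an ε-rule): {A}.
Not nullable: P, S — each has a terminal in every rule's right-hand side or depends on a non-nullable symbol.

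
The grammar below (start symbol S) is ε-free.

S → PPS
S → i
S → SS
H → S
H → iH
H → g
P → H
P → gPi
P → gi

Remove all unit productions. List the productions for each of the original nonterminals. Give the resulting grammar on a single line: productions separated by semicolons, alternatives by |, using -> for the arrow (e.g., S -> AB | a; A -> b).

Unit productions: H->S, P->H.
Unit pairs (A ⇒* B via units): (H,S), (P,H), (P,S).
S: inherits non-unit rules of {S} → PPS | SS | i.
H: inherits non-unit rules of {H, S} → PPS | SS | g | i | iH.
P: inherits non-unit rules of {H, P, S} → PPS | SS | g | gPi | gi | i | iH.

S -> i | SS | PPS; H -> g | i | SS | iH | PPS; P -> g | i | SS | gi | iH | PPS | gPi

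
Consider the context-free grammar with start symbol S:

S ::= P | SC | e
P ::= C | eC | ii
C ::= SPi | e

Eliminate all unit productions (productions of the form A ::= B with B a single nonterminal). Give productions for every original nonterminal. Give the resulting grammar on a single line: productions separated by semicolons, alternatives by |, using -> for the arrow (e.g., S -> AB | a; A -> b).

Unit productions: P->C, S->P.
Unit pairs (A ⇒* B via units): (P,C), (S,C), (S,P).
S: inherits non-unit rules of {C, P, S} → SC | SPi | e | eC | ii.
C: inherits non-unit rules of {C} → SPi | e.
P: inherits non-unit rules of {C, P} → SPi | e | eC | ii.

S -> e | SC | eC | ii | SPi; C -> e | SPi; P -> e | eC | ii | SPi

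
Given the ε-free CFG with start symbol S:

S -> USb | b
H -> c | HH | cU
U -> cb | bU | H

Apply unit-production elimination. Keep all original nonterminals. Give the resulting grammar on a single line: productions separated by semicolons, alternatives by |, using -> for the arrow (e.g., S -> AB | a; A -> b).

Unit productions: U->H.
Unit pairs (A ⇒* B via units): (U,H).
S: inherits non-unit rules of {S} → USb | b.
H: inherits non-unit rules of {H} → HH | c | cU.
U: inherits non-unit rules of {H, U} → HH | bU | c | cU | cb.

S -> b | USb; H -> c | HH | cU; U -> c | HH | bU | cU | cb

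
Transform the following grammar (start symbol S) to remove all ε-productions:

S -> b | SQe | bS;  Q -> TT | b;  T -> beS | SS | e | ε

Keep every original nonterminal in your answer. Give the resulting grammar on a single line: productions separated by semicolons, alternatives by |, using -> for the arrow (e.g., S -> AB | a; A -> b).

Nullable set: {Q, T}.
S -> SQe: Q nullable, giving SQe | Se.
Q -> TT: T, T nullable, giving T | TT.
Drop T -> ε.
Unchanged (no nullable symbols): S -> b; S -> bS; Q -> b; T -> SS; T -> beS; T -> e.

S -> b | Se | bS | SQe; Q -> T | b | TT; T -> e | SS | beS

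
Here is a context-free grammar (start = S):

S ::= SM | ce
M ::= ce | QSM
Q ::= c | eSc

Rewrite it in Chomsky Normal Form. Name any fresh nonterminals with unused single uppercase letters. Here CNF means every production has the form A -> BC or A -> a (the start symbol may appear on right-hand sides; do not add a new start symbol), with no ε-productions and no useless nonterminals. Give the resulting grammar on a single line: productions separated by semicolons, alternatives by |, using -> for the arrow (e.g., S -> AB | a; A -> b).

S -> AB | SM; A -> c; B -> e; C -> SM; D -> SA; M -> AB | QC; Q -> c | BD

No ε-productions.
No unit productions to eliminate.
TERM: introduce A -> c, B -> e and substitute in every rule of length ≥2.
BIN: M -> QSM becomes M -> QC, C -> SM; Q -> BSA becomes Q -> BD, D -> SA.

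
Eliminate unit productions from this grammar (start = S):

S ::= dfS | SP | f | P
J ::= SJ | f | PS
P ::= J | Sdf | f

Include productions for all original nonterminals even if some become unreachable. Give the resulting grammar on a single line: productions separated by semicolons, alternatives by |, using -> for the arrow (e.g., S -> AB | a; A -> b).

S -> f | PS | SJ | SP | Sdf | dfS; J -> f | PS | SJ; P -> f | PS | SJ | Sdf

Unit productions: P->J, S->P.
Unit pairs (A ⇒* B via units): (P,J), (S,J), (S,P).
S: inherits non-unit rules of {J, P, S} → PS | SJ | SP | Sdf | dfS | f.
J: inherits non-unit rules of {J} → PS | SJ | f.
P: inherits non-unit rules of {J, P} → PS | SJ | Sdf | f.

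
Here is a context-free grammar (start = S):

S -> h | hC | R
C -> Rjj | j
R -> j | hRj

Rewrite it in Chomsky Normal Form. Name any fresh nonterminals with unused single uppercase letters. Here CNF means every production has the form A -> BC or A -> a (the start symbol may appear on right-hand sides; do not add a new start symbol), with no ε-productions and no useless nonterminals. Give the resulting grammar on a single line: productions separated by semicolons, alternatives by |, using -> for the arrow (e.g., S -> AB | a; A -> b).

No ε-productions.
After unit-elimination: S -> h | j | hC | hRj; C -> j | Rjj; R -> j | hRj.
TERM: introduce B -> h, A -> j and substitute in every rule of length ≥2.
BIN: C -> RAA becomes C -> RD, D -> AA; R -> BRA becomes R -> BE, E -> RA; S -> BRA becomes S -> BF, F -> RA.

S -> h | j | BC | BF; A -> j; B -> h; C -> j | RD; D -> AA; E -> RA; F -> RA; R -> j | BE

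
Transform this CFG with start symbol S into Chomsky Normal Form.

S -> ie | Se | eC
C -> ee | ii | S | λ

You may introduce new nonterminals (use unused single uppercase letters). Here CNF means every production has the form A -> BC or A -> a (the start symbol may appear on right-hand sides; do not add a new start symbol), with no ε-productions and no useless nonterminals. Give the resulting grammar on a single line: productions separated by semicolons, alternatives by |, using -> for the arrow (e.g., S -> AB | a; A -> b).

S -> e | AC | BA | SA; A -> e; B -> i; C -> e | AA | AC | BA | BB | SA

Nullable: {C}; after ε-elimination: S -> e | Se | eC | ie; C -> S | ee | ii.
After unit-elimination: S -> e | Se | eC | ie; C -> e | Se | eC | ee | ie | ii.
TERM: introduce A -> e, B -> i and substitute in every rule of length ≥2.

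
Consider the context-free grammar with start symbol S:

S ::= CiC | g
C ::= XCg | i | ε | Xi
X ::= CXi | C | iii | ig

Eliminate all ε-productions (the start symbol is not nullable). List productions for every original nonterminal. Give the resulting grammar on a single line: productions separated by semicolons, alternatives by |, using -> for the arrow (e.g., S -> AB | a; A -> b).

Nullable set: {C, X}.
S -> CiC: C, C nullable, giving Ci | CiC | i | iC.
Drop C -> ε.
C -> XCg: X, C nullable, giving Cg | XCg | Xg | g.
C -> Xi: X nullable, giving Xi | i.
X -> C: C nullable, giving C.
X -> CXi: C, X nullable, giving CXi | Ci | Xi | i.
Unchanged (no nullable symbols): S -> g; C -> i; X -> ig; X -> iii.

S -> g | i | Ci | iC | CiC; C -> g | i | Cg | Xg | Xi | XCg; X -> C | i | Ci | Xi | ig | CXi | iii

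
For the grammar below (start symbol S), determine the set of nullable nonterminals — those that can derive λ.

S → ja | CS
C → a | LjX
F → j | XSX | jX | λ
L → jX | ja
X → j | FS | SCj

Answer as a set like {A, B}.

Directly nullable (have an ε-rule): {F}.
Not nullable: C, L, S, X — each has a terminal in every rule's right-hand side or depends on a non-nullable symbol.

{F}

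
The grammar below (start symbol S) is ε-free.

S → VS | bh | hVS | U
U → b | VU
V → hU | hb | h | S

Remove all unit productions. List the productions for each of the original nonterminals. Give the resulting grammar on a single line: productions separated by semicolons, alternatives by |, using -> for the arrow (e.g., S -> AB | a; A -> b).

S -> b | VS | VU | bh | hVS; U -> b | VU; V -> b | h | VS | VU | bh | hU | hb | hVS

Unit productions: S->U, V->S.
Unit pairs (A ⇒* B via units): (S,U), (V,S), (V,U).
S: inherits non-unit rules of {S, U} → VS | VU | b | bh | hVS.
U: inherits non-unit rules of {U} → VU | b.
V: inherits non-unit rules of {S, U, V} → VS | VU | b | bh | h | hU | hVS | hb.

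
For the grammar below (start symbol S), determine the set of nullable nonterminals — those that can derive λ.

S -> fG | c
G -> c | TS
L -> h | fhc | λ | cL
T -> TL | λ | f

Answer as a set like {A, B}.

Directly nullable (have an ε-rule): {L, T}.
Not nullable: G, S — each has a terminal in every rule's right-hand side or depends on a non-nullable symbol.

{L, T}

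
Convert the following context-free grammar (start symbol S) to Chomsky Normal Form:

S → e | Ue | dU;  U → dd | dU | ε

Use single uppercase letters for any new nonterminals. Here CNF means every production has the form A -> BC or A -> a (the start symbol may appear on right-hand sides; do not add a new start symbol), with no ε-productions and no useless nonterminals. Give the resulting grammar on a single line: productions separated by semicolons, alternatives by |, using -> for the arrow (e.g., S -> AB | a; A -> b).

Nullable: {U}; after ε-elimination: S -> d | e | Ue | dU; U -> d | dU | dd.
No unit productions to eliminate.
TERM: introduce B -> d, A -> e and substitute in every rule of length ≥2.

S -> d | e | BU | UA; A -> e; B -> d; U -> d | BB | BU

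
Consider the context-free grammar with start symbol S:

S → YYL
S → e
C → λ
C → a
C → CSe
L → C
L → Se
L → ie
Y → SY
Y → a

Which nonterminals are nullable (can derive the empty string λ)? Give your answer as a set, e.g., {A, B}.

Directly nullable (have an ε-rule): {C}.
L is nullable via L -> C (every symbol on the right is already known nullable).
Not nullable: S, Y — each has a terminal in every rule's right-hand side or depends on a non-nullable symbol.

{C, L}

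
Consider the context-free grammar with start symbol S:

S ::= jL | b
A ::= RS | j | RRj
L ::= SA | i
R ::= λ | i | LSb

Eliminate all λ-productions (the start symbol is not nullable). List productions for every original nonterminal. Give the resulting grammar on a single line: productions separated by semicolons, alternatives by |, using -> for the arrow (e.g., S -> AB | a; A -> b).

Nullable set: {R}.
A -> RRj: R, R nullable, giving RRj | Rj | j.
A -> RS: R nullable, giving RS | S.
Drop R -> λ.
Unchanged (no nullable symbols): S -> b; S -> jL; A -> j; L -> SA; L -> i; R -> LSb; R -> i.

S -> b | jL; A -> S | j | RS | Rj | RRj; L -> i | SA; R -> i | LSb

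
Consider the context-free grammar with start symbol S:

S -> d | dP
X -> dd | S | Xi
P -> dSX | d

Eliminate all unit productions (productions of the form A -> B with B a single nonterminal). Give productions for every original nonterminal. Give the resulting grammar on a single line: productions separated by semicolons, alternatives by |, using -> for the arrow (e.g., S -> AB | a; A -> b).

S -> d | dP; P -> d | dSX; X -> d | Xi | dP | dd

Unit productions: X->S.
Unit pairs (A ⇒* B via units): (X,S).
S: inherits non-unit rules of {S} → d | dP.
P: inherits non-unit rules of {P} → d | dSX.
X: inherits non-unit rules of {S, X} → Xi | d | dP | dd.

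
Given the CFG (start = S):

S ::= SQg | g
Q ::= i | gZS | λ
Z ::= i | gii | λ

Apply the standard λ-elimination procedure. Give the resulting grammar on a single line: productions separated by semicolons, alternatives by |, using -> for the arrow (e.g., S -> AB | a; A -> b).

S -> g | Sg | SQg; Q -> i | gS | gZS; Z -> i | gii

Nullable set: {Q, Z}.
S -> SQg: Q nullable, giving SQg | Sg.
Drop Q -> λ.
Q -> gZS: Z nullable, giving gS | gZS.
Drop Z -> λ.
Unchanged (no nullable symbols): S -> g; Q -> i; Z -> gii; Z -> i.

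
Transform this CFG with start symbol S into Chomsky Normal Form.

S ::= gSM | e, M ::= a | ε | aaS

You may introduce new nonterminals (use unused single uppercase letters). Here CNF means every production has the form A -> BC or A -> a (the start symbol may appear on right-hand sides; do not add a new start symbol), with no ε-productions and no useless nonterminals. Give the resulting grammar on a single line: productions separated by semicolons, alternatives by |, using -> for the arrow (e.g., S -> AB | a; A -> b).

Nullable: {M}; after ε-elimination: S -> e | gS | gSM; M -> a | aaS.
No unit productions to eliminate.
TERM: introduce A -> a, B -> g and substitute in every rule of length ≥2.
BIN: M -> AAS becomes M -> AC, C -> AS; S -> BSM becomes S -> BD, D -> SM.

S -> e | BD | BS; A -> a; B -> g; C -> AS; D -> SM; M -> a | AC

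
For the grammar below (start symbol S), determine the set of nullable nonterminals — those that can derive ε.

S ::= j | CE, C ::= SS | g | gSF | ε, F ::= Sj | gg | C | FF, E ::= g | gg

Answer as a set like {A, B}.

{C, F}

Directly nullable (have an ε-rule): {C}.
F is nullable via F -> C (every symbol on the right is already known nullable).
Not nullable: E, S — each has a terminal in every rule's right-hand side or depends on a non-nullable symbol.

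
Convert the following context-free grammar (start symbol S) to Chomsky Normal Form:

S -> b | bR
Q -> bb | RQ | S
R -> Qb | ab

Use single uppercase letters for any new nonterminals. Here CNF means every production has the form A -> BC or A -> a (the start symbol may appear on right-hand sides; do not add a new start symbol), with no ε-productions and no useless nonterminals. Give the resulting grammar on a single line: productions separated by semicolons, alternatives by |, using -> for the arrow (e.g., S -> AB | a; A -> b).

No ε-productions.
After unit-elimination: S -> b | bR; Q -> b | RQ | bR | bb; R -> Qb | ab.
TERM: introduce B -> a, A -> b and substitute in every rule of length ≥2.

S -> b | AR; A -> b; B -> a; Q -> b | AA | AR | RQ; R -> BA | QA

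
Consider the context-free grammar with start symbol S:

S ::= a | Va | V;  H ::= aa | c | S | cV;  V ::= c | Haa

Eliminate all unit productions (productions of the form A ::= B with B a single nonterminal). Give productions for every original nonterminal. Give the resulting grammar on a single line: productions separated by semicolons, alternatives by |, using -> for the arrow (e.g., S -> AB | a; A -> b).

Unit productions: H->S, S->V.
Unit pairs (A ⇒* B via units): (H,S), (H,V), (S,V).
S: inherits non-unit rules of {S, V} → Haa | Va | a | c.
H: inherits non-unit rules of {H, S, V} → Haa | Va | a | aa | c | cV.
V: inherits non-unit rules of {V} → Haa | c.

S -> a | c | Va | Haa; H -> a | c | Va | aa | cV | Haa; V -> c | Haa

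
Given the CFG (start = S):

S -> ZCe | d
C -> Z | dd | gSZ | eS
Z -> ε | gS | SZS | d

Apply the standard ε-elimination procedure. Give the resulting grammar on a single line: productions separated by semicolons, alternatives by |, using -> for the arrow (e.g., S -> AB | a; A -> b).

Nullable set: {C, Z}.
S -> ZCe: Z, C nullable, giving Ce | ZCe | Ze | e.
C -> Z: Z nullable, giving Z.
C -> gSZ: Z nullable, giving gS | gSZ.
Drop Z -> ε.
Z -> SZS: Z nullable, giving SS | SZS.
Unchanged (no nullable symbols): S -> d; C -> dd; C -> eS; Z -> d; Z -> gS.

S -> d | e | Ce | Ze | ZCe; C -> Z | dd | eS | gS | gSZ; Z -> d | SS | gS | SZS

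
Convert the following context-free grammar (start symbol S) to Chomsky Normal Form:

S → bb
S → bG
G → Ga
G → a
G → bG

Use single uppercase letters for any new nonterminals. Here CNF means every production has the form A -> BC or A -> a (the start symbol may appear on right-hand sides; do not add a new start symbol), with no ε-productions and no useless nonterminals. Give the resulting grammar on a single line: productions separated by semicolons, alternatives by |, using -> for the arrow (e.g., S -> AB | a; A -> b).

No ε-productions.
No unit productions to eliminate.
TERM: introduce A -> a, B -> b and substitute in every rule of length ≥2.

S -> BB | BG; A -> a; B -> b; G -> a | BG | GA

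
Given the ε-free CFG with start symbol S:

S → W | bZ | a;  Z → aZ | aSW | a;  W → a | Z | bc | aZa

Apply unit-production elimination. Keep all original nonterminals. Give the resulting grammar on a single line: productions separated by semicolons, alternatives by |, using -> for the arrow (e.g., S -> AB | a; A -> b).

Unit productions: S->W, W->Z.
Unit pairs (A ⇒* B via units): (S,W), (S,Z), (W,Z).
S: inherits non-unit rules of {S, W, Z} → a | aSW | aZ | aZa | bZ | bc.
W: inherits non-unit rules of {W, Z} → a | aSW | aZ | aZa | bc.
Z: inherits non-unit rules of {Z} → a | aSW | aZ.

S -> a | aZ | bZ | bc | aSW | aZa; W -> a | aZ | bc | aSW | aZa; Z -> a | aZ | aSW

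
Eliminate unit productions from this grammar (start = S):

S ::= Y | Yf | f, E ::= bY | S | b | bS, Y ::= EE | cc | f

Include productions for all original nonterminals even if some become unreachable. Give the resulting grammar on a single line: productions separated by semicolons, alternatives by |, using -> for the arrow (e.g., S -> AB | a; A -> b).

Unit productions: E->S, S->Y.
Unit pairs (A ⇒* B via units): (E,S), (E,Y), (S,Y).
S: inherits non-unit rules of {S, Y} → EE | Yf | cc | f.
E: inherits non-unit rules of {E, S, Y} → EE | Yf | b | bS | bY | cc | f.
Y: inherits non-unit rules of {Y} → EE | cc | f.

S -> f | EE | Yf | cc; E -> b | f | EE | Yf | bS | bY | cc; Y -> f | EE | cc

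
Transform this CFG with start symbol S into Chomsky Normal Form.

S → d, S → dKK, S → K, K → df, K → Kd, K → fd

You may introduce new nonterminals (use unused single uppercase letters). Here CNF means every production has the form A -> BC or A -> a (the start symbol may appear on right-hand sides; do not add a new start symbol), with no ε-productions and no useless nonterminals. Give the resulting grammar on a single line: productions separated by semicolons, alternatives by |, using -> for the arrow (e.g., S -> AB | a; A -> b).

No ε-productions.
After unit-elimination: S -> d | Kd | df | fd | dKK; K -> Kd | df | fd.
TERM: introduce A -> d, B -> f and substitute in every rule of length ≥2.
BIN: S -> AKK becomes S -> AC, C -> KK.

S -> d | AB | AC | BA | KA; A -> d; B -> f; C -> KK; K -> AB | BA | KA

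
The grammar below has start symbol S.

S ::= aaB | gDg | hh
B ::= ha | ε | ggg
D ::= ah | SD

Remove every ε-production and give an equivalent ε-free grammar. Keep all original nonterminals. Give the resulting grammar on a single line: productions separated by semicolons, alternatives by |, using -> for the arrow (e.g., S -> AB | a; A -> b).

S -> aa | hh | aaB | gDg; B -> ha | ggg; D -> SD | ah

Nullable set: {B}.
S -> aaB: B nullable, giving aa | aaB.
Drop B -> ε.
Unchanged (no nullable symbols): S -> gDg; S -> hh; B -> ggg; B -> ha; D -> SD; D -> ah.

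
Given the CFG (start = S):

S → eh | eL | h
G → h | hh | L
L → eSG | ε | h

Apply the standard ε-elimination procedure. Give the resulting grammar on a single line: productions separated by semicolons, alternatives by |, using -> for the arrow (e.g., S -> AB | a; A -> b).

Nullable set: {G, L}.
S -> eL: L nullable, giving e | eL.
G -> L: L nullable, giving L.
Drop L -> ε.
L -> eSG: G nullable, giving eS | eSG.
Unchanged (no nullable symbols): S -> eh; S -> h; G -> h; G -> hh; L -> h.

S -> e | h | eL | eh; G -> L | h | hh; L -> h | eS | eSG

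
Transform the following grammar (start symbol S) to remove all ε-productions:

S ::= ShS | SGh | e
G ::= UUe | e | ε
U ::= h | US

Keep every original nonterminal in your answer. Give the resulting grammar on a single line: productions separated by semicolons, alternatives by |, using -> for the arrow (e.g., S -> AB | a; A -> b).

S -> e | Sh | SGh | ShS; G -> e | UUe; U -> h | US

Nullable set: {G}.
S -> SGh: G nullable, giving SGh | Sh.
Drop G -> ε.
Unchanged (no nullable symbols): S -> ShS; S -> e; G -> UUe; G -> e; U -> US; U -> h.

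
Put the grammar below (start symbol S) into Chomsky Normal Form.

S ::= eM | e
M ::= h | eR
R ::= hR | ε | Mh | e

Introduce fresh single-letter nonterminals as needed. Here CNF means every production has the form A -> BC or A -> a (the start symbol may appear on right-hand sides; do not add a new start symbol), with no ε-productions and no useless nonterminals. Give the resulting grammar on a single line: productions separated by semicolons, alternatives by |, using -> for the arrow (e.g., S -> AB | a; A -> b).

S -> e | AM; A -> e; B -> h; M -> e | h | AR; R -> e | h | BR | MB

Nullable: {R}; after ε-elimination: S -> e | eM; M -> e | h | eR; R -> e | h | Mh | hR.
No unit productions to eliminate.
TERM: introduce A -> e, B -> h and substitute in every rule of length ≥2.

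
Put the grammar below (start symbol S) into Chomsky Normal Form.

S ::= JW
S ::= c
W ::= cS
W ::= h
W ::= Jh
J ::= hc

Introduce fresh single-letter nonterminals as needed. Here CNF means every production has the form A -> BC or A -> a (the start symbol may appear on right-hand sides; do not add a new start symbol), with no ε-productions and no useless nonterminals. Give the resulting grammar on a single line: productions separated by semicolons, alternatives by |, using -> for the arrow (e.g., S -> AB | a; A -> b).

No ε-productions.
No unit productions to eliminate.
TERM: introduce B -> c, A -> h and substitute in every rule of length ≥2.

S -> c | JW; A -> h; B -> c; J -> AB; W -> h | BS | JA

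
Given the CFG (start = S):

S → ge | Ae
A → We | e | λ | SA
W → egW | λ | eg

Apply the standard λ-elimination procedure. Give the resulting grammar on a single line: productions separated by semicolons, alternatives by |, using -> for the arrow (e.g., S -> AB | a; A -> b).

Nullable set: {A, W}.
S -> Ae: A nullable, giving Ae | e.
Drop A -> λ.
A -> SA: A nullable, giving S | SA.
A -> We: W nullable, giving We | e.
Drop W -> λ.
W -> egW: W nullable, giving eg | egW.
Unchanged (no nullable symbols): S -> ge; A -> e; W -> eg.

S -> e | Ae | ge; A -> S | e | SA | We; W -> eg | egW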